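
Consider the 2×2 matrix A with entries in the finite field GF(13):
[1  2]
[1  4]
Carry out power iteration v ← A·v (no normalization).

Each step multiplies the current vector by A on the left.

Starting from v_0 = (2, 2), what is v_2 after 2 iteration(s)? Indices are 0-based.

v_2 = (0, 7)

v_0 = (2, 2).
v_1 = A·v_0 = (6, 10).
v_2 = A·v_1 = (0, 7).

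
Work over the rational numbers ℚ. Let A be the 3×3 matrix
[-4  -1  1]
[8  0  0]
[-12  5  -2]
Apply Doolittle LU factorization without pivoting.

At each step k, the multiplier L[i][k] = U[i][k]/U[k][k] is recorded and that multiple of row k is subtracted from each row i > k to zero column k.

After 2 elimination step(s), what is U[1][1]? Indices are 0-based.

[col 0] pivot -4
  R1 -= -2*R0 → (0, -2, 2)  (L[1][0] := -2)
  R2 -= 3*R0 → (0, 8, -5)  (L[2][0] := 3)
[col 1] pivot -2
  R2 -= -4*R1 → (0, 0, 3)  (L[2][1] := -4)

U[1][1] = -2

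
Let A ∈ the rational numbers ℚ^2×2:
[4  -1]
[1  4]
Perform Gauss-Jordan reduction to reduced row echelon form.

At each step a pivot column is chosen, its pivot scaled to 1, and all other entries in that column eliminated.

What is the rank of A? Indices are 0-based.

rank = 2

[1] R0 /= 4  ⇒  (1, -1/4)
     R1 -= 1·R0  ⇒  (0, 17/4)
[2] R1 /= 17/4  ⇒  (0, 1)
     R0 -= -1/4·R1  ⇒  (1, 0)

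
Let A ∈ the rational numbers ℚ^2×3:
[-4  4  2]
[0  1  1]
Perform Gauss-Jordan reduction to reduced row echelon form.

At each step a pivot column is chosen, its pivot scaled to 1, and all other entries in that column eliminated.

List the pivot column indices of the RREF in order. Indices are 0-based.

pivot columns: 0, 1

[1] R0 /= -4  ⇒  (1, -1, -1/2)
[2] R1 /= 1  ⇒  (0, 1, 1)
     R0 -= -1·R1  ⇒  (1, 0, 1/2)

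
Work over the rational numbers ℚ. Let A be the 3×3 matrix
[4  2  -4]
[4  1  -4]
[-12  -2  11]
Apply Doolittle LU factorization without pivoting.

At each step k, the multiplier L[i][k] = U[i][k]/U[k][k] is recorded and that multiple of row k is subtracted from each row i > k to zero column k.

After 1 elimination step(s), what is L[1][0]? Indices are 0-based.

L[1][0] = 1

Step 1: pivot at (0,0) is 4.
  row1 ← row1 − (1)·row0  ⇒  L[1][0]=1, U row1=(0, -1, 0)
  row2 ← row2 − (-3)·row0  ⇒  L[2][0]=-3, U row2=(0, 4, -1)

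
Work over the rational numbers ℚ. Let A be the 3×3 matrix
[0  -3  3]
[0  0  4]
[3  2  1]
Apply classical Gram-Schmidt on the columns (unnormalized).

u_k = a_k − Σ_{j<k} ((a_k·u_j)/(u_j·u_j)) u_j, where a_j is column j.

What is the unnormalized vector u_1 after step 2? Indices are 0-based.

Step 1: u_0 = a_0 = (0, 0, 3).
Step 2: u_1 = a_1 − (2/3)·u_0 = (-3, 0, 0).

u_1 = (-3, 0, 0)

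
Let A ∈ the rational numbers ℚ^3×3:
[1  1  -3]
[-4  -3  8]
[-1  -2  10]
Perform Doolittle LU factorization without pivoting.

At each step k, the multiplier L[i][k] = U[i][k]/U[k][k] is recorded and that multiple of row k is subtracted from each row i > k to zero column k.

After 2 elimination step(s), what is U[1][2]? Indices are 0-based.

[col 0] pivot 1
  R1 -= -4*R0 → (0, 1, -4)  (L[1][0] := -4)
  R2 -= -1*R0 → (0, -1, 7)  (L[2][0] := -1)
[col 1] pivot 1
  R2 -= -1*R1 → (0, 0, 3)  (L[2][1] := -1)

U[1][2] = -4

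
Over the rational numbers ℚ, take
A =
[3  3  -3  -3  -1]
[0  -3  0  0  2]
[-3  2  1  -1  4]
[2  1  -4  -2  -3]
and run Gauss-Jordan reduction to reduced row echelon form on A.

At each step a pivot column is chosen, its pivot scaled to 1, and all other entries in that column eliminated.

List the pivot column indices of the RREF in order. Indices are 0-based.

step 1: normalize row 0 (÷3) = (1, 1, -1, -1, -1/3)
  row 2: subtract -3×row0 = (0, 5, -2, -4, 3)
  row 3: subtract 2×row0 = (0, -1, -2, 0, -7/3)
step 2: normalize row 1 (÷-3) = (0, 1, 0, 0, -2/3)
  row 0: subtract 1×row1 = (1, 0, -1, -1, 1/3)
  row 2: subtract 5×row1 = (0, 0, -2, -4, 19/3)
  row 3: subtract -1×row1 = (0, 0, -2, 0, -3)
step 3: normalize row 2 (÷-2) = (0, 0, 1, 2, -19/6)
  row 0: subtract -1×row2 = (1, 0, 0, 1, -17/6)
  row 3: subtract -2×row2 = (0, 0, 0, 4, -28/3)
step 4: normalize row 3 (÷4) = (0, 0, 0, 1, -7/3)
  row 0: subtract 1×row3 = (1, 0, 0, 0, -1/2)
  row 2: subtract 2×row3 = (0, 0, 1, 0, 3/2)

pivot columns: 0, 1, 2, 3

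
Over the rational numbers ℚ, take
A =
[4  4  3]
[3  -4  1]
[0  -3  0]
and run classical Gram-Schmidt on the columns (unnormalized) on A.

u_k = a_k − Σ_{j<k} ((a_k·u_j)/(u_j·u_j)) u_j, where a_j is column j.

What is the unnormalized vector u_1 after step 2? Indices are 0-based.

Step 1: u_0 = a_0 = (4, 3, 0).
Step 2: u_1 = a_1 − (4/25)·u_0 = (84/25, -112/25, -3).

u_1 = (84/25, -112/25, -3)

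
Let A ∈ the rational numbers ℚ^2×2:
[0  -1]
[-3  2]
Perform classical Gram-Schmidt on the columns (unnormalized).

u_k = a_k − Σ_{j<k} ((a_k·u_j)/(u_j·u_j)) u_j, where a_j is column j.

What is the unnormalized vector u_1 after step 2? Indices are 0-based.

Step 1: u_0 = a_0 = (0, -3).
Step 2: u_1 = a_1 − (-2/3)·u_0 = (-1, 0).

u_1 = (-1, 0)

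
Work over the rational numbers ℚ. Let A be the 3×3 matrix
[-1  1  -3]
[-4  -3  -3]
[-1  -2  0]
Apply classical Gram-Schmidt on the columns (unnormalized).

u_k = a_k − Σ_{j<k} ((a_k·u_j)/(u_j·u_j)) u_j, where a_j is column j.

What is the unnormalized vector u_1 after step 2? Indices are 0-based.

u_1 = (31/18, -1/9, -23/18)

Step 1: u_0 = a_0 = (-1, -4, -1).
Step 2: u_1 = a_1 − (13/18)·u_0 = (31/18, -1/9, -23/18).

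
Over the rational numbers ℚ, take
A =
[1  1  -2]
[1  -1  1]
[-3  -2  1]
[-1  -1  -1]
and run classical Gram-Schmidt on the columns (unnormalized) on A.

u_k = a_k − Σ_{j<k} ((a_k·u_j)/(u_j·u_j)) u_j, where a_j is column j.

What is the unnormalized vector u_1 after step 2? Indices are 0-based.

Step 1: u_0 = a_0 = (1, 1, -3, -1).
Step 2: u_1 = a_1 − (7/12)·u_0 = (5/12, -19/12, -1/4, -5/12).

u_1 = (5/12, -19/12, -1/4, -5/12)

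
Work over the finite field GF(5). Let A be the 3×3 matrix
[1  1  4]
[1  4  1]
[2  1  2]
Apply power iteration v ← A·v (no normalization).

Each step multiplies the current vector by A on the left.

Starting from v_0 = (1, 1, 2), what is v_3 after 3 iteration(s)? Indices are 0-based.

v_3 = (4, 1, 2)

v_0 = (1, 1, 2).
v_1 = A·v_0 = (0, 2, 2).
v_2 = A·v_1 = (0, 0, 1).
v_3 = A·v_2 = (4, 1, 2).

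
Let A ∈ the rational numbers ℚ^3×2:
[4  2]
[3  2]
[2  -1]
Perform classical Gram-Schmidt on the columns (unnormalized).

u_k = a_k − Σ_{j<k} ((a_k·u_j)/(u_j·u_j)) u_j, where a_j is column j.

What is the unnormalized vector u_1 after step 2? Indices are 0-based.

u_1 = (10/29, 22/29, -53/29)

Step 1: u_0 = a_0 = (4, 3, 2).
Step 2: u_1 = a_1 − (12/29)·u_0 = (10/29, 22/29, -53/29).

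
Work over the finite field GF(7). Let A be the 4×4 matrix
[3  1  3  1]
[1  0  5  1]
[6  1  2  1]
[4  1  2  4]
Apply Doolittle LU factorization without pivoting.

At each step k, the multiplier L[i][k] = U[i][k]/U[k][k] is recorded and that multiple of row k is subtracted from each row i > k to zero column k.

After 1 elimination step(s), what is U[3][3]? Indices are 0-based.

k=0: U[0][0]=3
  eliminate (1,0): mult=5, new row 1: (0, 2, 4, 3); set L[1][0]=5
  eliminate (2,0): mult=2, new row 2: (0, 6, 3, 6); set L[2][0]=2
  eliminate (3,0): mult=6, new row 3: (0, 2, 5, 5); set L[3][0]=6

U[3][3] = 5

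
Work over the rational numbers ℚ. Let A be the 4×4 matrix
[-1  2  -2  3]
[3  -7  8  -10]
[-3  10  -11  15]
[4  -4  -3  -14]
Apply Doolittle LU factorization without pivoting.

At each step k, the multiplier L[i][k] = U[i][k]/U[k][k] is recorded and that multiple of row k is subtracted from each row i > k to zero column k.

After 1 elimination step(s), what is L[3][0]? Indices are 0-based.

k=0: U[0][0]=-1
  eliminate (1,0): mult=-3, new row 1: (0, -1, 2, -1); set L[1][0]=-3
  eliminate (2,0): mult=3, new row 2: (0, 4, -5, 6); set L[2][0]=3
  eliminate (3,0): mult=-4, new row 3: (0, 4, -11, -2); set L[3][0]=-4

L[3][0] = -4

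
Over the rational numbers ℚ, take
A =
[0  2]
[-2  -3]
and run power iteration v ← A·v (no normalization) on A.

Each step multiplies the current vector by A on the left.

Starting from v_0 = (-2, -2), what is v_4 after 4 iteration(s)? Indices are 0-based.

v_0 = (-2, -2).
v_1 = A·v_0 = (-4, 10).
v_2 = A·v_1 = (20, -22).
v_3 = A·v_2 = (-44, 26).
v_4 = A·v_3 = (52, 10).

v_4 = (52, 10)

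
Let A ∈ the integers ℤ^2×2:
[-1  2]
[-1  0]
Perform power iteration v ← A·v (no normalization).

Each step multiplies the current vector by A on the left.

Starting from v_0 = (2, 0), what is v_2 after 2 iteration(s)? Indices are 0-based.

v_2 = (-2, 2)

v_0 = (2, 0).
v_1 = A·v_0 = (-2, -2).
v_2 = A·v_1 = (-2, 2).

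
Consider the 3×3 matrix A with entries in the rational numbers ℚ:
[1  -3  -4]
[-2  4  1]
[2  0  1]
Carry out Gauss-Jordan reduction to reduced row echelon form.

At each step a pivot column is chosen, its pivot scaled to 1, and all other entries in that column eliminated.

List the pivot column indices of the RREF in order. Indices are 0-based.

pivot columns: 0, 1, 2

[1] R0 /= 1  ⇒  (1, -3, -4)
     R1 -= -2·R0  ⇒  (0, -2, -7)
     R2 -= 2·R0  ⇒  (0, 6, 9)
[2] R1 /= -2  ⇒  (0, 1, 7/2)
     R0 -= -3·R1  ⇒  (1, 0, 13/2)
     R2 -= 6·R1  ⇒  (0, 0, -12)
[3] R2 /= -12  ⇒  (0, 0, 1)
     R0 -= 13/2·R2  ⇒  (1, 0, 0)
     R1 -= 7/2·R2  ⇒  (0, 1, 0)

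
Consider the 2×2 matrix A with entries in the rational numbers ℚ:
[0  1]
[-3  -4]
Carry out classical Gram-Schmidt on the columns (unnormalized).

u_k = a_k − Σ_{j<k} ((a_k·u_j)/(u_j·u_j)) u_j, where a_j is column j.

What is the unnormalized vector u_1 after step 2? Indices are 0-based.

Step 1: u_0 = a_0 = (0, -3).
Step 2: u_1 = a_1 − (4/3)·u_0 = (1, 0).

u_1 = (1, 0)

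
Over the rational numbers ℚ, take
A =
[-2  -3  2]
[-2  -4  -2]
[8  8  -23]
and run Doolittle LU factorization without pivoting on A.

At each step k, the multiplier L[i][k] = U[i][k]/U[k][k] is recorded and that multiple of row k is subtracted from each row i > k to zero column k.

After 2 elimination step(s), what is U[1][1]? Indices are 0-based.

k=0: U[0][0]=-2
  eliminate (1,0): mult=1, new row 1: (0, -1, -4); set L[1][0]=1
  eliminate (2,0): mult=-4, new row 2: (0, -4, -15); set L[2][0]=-4
k=1: U[1][1]=-1
  eliminate (2,1): mult=4, new row 2: (0, 0, 1); set L[2][1]=4

U[1][1] = -1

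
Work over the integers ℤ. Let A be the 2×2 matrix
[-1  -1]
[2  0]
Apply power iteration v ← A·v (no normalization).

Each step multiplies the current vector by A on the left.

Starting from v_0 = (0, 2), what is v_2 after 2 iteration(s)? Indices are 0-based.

v_2 = (2, -4)

v_0 = (0, 2).
v_1 = A·v_0 = (-2, 0).
v_2 = A·v_1 = (2, -4).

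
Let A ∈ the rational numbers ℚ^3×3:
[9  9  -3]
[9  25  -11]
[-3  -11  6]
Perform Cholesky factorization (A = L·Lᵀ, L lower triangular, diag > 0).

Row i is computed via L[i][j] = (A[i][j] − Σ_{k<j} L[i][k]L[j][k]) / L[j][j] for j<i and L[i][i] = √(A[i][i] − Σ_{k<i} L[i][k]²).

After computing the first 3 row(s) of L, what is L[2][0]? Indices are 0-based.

L[2][0] = -1

Step 1: L[0][0] = √(9) = 3.
  L[1][0] = (9) / L[0][0] = 3.
Step 2: L[1][1] = √(16) = 4.
  L[2][0] = (-3) / L[0][0] = -1.
  L[2][1] = (-8) / L[1][1] = -2.
Step 3: L[2][2] = √(1) = 1.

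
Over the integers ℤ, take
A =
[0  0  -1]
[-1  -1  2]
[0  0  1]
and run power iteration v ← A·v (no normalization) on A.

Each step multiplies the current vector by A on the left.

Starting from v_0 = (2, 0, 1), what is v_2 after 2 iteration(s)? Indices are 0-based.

v_0 = (2, 0, 1).
v_1 = A·v_0 = (-1, 0, 1).
v_2 = A·v_1 = (-1, 3, 1).

v_2 = (-1, 3, 1)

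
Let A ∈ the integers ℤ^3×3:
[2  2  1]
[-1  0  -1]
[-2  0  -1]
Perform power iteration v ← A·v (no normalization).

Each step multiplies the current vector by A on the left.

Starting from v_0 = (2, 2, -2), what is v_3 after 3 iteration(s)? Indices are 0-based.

v_3 = (2, 0, -10)

v_0 = (2, 2, -2).
v_1 = A·v_0 = (6, 0, -2).
v_2 = A·v_1 = (10, -4, -10).
v_3 = A·v_2 = (2, 0, -10).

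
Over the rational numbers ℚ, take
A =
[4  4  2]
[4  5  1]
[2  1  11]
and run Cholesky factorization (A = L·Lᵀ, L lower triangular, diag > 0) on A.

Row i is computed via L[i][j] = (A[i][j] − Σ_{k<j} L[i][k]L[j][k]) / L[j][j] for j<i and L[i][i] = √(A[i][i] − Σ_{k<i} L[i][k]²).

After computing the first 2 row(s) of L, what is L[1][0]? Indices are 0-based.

Step 1: L[0][0] = √(4) = 2.
  L[1][0] = (4) / L[0][0] = 2.
Step 2: L[1][1] = √(1) = 1.

L[1][0] = 2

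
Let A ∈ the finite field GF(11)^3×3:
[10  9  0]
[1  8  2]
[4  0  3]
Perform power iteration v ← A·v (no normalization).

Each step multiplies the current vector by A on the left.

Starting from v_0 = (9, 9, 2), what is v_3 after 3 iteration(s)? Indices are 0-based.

v_0 = (9, 9, 2).
v_1 = A·v_0 = (6, 8, 9).
v_2 = A·v_1 = (0, 0, 7).
v_3 = A·v_2 = (0, 3, 10).

v_3 = (0, 3, 10)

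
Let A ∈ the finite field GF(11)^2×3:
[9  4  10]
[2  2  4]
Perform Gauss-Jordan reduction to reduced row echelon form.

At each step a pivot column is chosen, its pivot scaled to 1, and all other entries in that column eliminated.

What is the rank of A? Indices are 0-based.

rank = 2

[1] R0 /= 9  ⇒  (1, 9, 6)
     R1 -= 2·R0  ⇒  (0, 6, 3)
[2] R1 /= 6  ⇒  (0, 1, 6)
     R0 -= 9·R1  ⇒  (1, 0, 7)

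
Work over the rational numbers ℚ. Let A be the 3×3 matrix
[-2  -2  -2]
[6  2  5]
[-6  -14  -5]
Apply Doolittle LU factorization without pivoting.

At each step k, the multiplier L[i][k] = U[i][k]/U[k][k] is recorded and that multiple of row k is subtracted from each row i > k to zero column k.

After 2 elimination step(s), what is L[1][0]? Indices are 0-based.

[col 0] pivot -2
  R1 -= -3*R0 → (0, -4, -1)  (L[1][0] := -3)
  R2 -= 3*R0 → (0, -8, 1)  (L[2][0] := 3)
[col 1] pivot -4
  R2 -= 2*R1 → (0, 0, 3)  (L[2][1] := 2)

L[1][0] = -3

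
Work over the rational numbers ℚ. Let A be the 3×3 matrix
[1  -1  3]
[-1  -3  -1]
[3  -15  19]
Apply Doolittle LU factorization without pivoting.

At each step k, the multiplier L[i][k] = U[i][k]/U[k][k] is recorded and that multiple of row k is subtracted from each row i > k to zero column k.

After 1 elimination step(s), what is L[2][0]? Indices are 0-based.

L[2][0] = 3

Step 1: pivot at (0,0) is 1.
  row1 ← row1 − (-1)·row0  ⇒  L[1][0]=-1, U row1=(0, -4, 2)
  row2 ← row2 − (3)·row0  ⇒  L[2][0]=3, U row2=(0, -12, 10)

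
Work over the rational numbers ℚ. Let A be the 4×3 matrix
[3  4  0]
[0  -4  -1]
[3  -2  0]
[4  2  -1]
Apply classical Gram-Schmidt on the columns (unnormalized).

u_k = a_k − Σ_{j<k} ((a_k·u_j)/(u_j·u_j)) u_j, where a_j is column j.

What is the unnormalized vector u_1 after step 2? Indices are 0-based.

u_1 = (47/17, -4, -55/17, 6/17)

Step 1: u_0 = a_0 = (3, 0, 3, 4).
Step 2: u_1 = a_1 − (7/17)·u_0 = (47/17, -4, -55/17, 6/17).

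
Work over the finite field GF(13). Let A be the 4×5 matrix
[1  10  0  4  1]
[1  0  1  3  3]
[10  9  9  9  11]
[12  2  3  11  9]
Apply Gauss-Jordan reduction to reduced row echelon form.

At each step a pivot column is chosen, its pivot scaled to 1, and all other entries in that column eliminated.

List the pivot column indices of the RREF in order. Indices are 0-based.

pivot(0,0)=1: scale R0 → (1, 10, 0, 4, 1)
  clear (1,0): R1 −= (1)R0 → (0, 3, 1, 12, 2)
  clear (2,0): R2 −= (10)R0 → (0, 0, 9, 8, 1)
  clear (3,0): R3 −= (12)R0 → (0, 12, 3, 2, 10)
pivot(1,1)=3: scale R1 → (0, 1, 9, 4, 5)
  clear (0,1): R0 −= (10)R1 → (1, 0, 1, 3, 3)
  clear (3,1): R3 −= (12)R1 → (0, 0, 12, 6, 2)
pivot(2,2)=9: scale R2 → (0, 0, 1, 11, 3)
  clear (0,2): R0 −= (1)R2 → (1, 0, 0, 5, 0)
  clear (1,2): R1 −= (9)R2 → (0, 1, 0, 9, 4)
  clear (3,2): R3 −= (12)R2 → (0, 0, 0, 4, 5)
pivot(3,3)=4: scale R3 → (0, 0, 0, 1, 11)
  clear (0,3): R0 −= (5)R3 → (1, 0, 0, 0, 10)
  clear (1,3): R1 −= (9)R3 → (0, 1, 0, 0, 9)
  clear (2,3): R2 −= (11)R3 → (0, 0, 1, 0, 12)

pivot columns: 0, 1, 2, 3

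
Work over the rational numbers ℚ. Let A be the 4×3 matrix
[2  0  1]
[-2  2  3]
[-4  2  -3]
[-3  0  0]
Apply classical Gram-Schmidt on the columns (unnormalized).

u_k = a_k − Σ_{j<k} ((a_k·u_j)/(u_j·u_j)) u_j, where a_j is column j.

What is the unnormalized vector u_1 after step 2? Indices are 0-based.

u_1 = (8/11, 14/11, 6/11, -12/11)

Step 1: u_0 = a_0 = (2, -2, -4, -3).
Step 2: u_1 = a_1 − (-4/11)·u_0 = (8/11, 14/11, 6/11, -12/11).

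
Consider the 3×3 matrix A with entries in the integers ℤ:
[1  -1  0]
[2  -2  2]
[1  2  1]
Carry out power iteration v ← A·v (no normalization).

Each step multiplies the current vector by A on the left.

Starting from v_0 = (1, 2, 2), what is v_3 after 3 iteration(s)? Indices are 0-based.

v_0 = (1, 2, 2).
v_1 = A·v_0 = (-1, 2, 7).
v_2 = A·v_1 = (-3, 8, 10).
v_3 = A·v_2 = (-11, -2, 23).

v_3 = (-11, -2, 23)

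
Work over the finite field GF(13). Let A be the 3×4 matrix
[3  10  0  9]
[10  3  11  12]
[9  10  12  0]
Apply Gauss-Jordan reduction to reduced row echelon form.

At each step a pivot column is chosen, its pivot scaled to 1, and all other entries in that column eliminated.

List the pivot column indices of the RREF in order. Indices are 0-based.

pivot columns: 0, 1, 2

step 1: normalize row 0 (÷3) = (1, 12, 0, 3)
  row 1: subtract 10×row0 = (0, 0, 11, 8)
  row 2: subtract 9×row0 = (0, 6, 12, 12)
step 2: exchange rows 1,2
step 2: normalize row 1 (÷6) = (0, 1, 2, 2)
  row 0: subtract 12×row1 = (1, 0, 2, 5)
step 3: normalize row 2 (÷11) = (0, 0, 1, 9)
  row 0: subtract 2×row2 = (1, 0, 0, 0)
  row 1: subtract 2×row2 = (0, 1, 0, 10)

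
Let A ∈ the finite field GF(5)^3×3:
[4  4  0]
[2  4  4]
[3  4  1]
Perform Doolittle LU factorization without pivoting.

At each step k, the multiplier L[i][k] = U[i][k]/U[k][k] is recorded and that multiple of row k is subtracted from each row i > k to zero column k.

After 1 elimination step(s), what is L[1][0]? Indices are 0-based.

L[1][0] = 3

Step 1: pivot at (0,0) is 4.
  row1 ← row1 − (3)·row0  ⇒  L[1][0]=3, U row1=(0, 2, 4)
  row2 ← row2 − (2)·row0  ⇒  L[2][0]=2, U row2=(0, 1, 1)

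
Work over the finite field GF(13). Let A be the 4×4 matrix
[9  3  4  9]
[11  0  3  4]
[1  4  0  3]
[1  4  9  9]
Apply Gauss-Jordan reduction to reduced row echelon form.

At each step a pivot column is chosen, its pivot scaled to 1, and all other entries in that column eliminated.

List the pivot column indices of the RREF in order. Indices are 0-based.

pivot columns: 0, 1, 2, 3

pivot(0,0)=9: scale R0 → (1, 9, 12, 1)
  clear (1,0): R1 −= (11)R0 → (0, 5, 1, 6)
  clear (2,0): R2 −= (1)R0 → (0, 8, 1, 2)
  clear (3,0): R3 −= (1)R0 → (0, 8, 10, 8)
pivot(1,1)=5: scale R1 → (0, 1, 8, 9)
  clear (0,1): R0 −= (9)R1 → (1, 0, 5, 11)
  clear (2,1): R2 −= (8)R1 → (0, 0, 2, 8)
  clear (3,1): R3 −= (8)R1 → (0, 0, 11, 1)
pivot(2,2)=2: scale R2 → (0, 0, 1, 4)
  clear (0,2): R0 −= (5)R2 → (1, 0, 0, 4)
  clear (1,2): R1 −= (8)R2 → (0, 1, 0, 3)
  clear (3,2): R3 −= (11)R2 → (0, 0, 0, 9)
pivot(3,3)=9: scale R3 → (0, 0, 0, 1)
  clear (0,3): R0 −= (4)R3 → (1, 0, 0, 0)
  clear (1,3): R1 −= (3)R3 → (0, 1, 0, 0)
  clear (2,3): R2 −= (4)R3 → (0, 0, 1, 0)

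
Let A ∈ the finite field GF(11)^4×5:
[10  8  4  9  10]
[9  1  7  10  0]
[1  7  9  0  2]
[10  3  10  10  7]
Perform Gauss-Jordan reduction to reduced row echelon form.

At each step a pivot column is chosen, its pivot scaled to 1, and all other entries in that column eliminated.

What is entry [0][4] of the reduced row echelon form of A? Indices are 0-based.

step 1: normalize row 0 (÷10) = (1, 3, 7, 2, 1)
  row 1: subtract 9×row0 = (0, 7, 10, 3, 2)
  row 2: subtract 1×row0 = (0, 4, 2, 9, 1)
  row 3: subtract 10×row0 = (0, 6, 6, 1, 8)
step 2: normalize row 1 (÷7) = (0, 1, 3, 2, 5)
  row 0: subtract 3×row1 = (1, 0, 9, 7, 8)
  row 2: subtract 4×row1 = (0, 0, 1, 1, 3)
  row 3: subtract 6×row1 = (0, 0, 10, 0, 0)
step 3: normalize row 2 (÷1) = (0, 0, 1, 1, 3)
  row 0: subtract 9×row2 = (1, 0, 0, 9, 3)
  row 1: subtract 3×row2 = (0, 1, 0, 10, 7)
  row 3: subtract 10×row2 = (0, 0, 0, 1, 3)
step 4: normalize row 3 (÷1) = (0, 0, 0, 1, 3)
  row 0: subtract 9×row3 = (1, 0, 0, 0, 9)
  row 1: subtract 10×row3 = (0, 1, 0, 0, 10)
  row 2: subtract 1×row3 = (0, 0, 1, 0, 0)

M[0][4] = 9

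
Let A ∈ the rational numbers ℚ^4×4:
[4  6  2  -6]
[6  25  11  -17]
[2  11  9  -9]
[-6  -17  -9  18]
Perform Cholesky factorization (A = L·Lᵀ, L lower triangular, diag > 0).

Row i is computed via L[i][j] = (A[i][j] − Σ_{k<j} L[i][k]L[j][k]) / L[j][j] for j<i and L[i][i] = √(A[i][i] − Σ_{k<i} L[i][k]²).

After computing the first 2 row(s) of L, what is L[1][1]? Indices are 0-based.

Step 1: L[0][0] = √(4) = 2.
  L[1][0] = (6) / L[0][0] = 3.
Step 2: L[1][1] = √(16) = 4.

L[1][1] = 4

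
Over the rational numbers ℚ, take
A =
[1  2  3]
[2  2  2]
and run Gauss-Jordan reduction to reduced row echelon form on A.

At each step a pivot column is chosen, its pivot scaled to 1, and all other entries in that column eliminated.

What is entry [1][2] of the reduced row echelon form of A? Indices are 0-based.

M[1][2] = 2

pivot(0,0)=1: scale R0 → (1, 2, 3)
  clear (1,0): R1 −= (2)R0 → (0, -2, -4)
pivot(1,1)=-2: scale R1 → (0, 1, 2)
  clear (0,1): R0 −= (2)R1 → (1, 0, -1)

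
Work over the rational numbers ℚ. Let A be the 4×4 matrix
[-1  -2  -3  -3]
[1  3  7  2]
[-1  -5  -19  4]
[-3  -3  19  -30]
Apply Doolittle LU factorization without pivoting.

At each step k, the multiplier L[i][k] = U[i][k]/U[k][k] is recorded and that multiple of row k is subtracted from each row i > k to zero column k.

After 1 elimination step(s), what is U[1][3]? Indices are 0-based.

U[1][3] = -1

k=0: U[0][0]=-1
  eliminate (1,0): mult=-1, new row 1: (0, 1, 4, -1); set L[1][0]=-1
  eliminate (2,0): mult=1, new row 2: (0, -3, -16, 7); set L[2][0]=1
  eliminate (3,0): mult=3, new row 3: (0, 3, 28, -21); set L[3][0]=3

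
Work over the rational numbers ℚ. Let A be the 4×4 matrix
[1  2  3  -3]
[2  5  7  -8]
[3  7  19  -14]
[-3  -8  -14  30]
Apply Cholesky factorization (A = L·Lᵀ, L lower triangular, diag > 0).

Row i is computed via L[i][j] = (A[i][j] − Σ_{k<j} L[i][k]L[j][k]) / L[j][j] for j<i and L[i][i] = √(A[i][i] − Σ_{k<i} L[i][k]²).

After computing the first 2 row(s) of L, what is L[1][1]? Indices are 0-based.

L[1][1] = 1

Step 1: L[0][0] = √(1) = 1.
  L[1][0] = (2) / L[0][0] = 2.
Step 2: L[1][1] = √(1) = 1.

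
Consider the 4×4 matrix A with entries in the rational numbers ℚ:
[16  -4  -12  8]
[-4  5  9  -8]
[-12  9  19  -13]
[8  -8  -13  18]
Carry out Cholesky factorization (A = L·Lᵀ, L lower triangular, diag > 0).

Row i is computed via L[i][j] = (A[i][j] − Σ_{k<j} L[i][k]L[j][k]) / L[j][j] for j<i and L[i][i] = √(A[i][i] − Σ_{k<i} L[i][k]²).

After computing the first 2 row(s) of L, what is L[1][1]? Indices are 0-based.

Step 1: L[0][0] = √(16) = 4.
  L[1][0] = (-4) / L[0][0] = -1.
Step 2: L[1][1] = √(4) = 2.

L[1][1] = 2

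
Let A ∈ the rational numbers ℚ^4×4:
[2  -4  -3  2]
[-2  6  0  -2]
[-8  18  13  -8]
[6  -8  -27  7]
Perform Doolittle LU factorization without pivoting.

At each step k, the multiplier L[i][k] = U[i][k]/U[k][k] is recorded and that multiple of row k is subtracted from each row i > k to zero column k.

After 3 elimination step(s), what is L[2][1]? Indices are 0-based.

k=0: U[0][0]=2
  eliminate (1,0): mult=-1, new row 1: (0, 2, -3, 0); set L[1][0]=-1
  eliminate (2,0): mult=-4, new row 2: (0, 2, 1, 0); set L[2][0]=-4
  eliminate (3,0): mult=3, new row 3: (0, 4, -18, 1); set L[3][0]=3
k=1: U[1][1]=2
  eliminate (2,1): mult=1, new row 2: (0, 0, 4, 0); set L[2][1]=1
  eliminate (3,1): mult=2, new row 3: (0, 0, -12, 1); set L[3][1]=2
k=2: U[2][2]=4
  eliminate (3,2): mult=-3, new row 3: (0, 0, 0, 1); set L[3][2]=-3

L[2][1] = 1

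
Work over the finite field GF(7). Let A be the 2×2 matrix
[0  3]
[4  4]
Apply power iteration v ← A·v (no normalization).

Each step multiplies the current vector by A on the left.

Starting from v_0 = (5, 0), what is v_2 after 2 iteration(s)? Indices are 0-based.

v_0 = (5, 0).
v_1 = A·v_0 = (0, 6).
v_2 = A·v_1 = (4, 3).

v_2 = (4, 3)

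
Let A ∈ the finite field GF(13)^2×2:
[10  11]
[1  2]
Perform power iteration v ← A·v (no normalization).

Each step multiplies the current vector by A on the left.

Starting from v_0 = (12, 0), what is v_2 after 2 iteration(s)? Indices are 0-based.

v_0 = (12, 0).
v_1 = A·v_0 = (3, 12).
v_2 = A·v_1 = (6, 1).

v_2 = (6, 1)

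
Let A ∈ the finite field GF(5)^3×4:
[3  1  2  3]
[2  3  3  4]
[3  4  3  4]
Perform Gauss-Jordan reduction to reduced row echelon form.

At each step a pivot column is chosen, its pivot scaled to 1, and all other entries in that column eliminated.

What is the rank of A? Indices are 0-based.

rank = 3

pivot(0,0)=3: scale R0 → (1, 2, 4, 1)
  clear (1,0): R1 −= (2)R0 → (0, 4, 0, 2)
  clear (2,0): R2 −= (3)R0 → (0, 3, 1, 1)
pivot(1,1)=4: scale R1 → (0, 1, 0, 3)
  clear (0,1): R0 −= (2)R1 → (1, 0, 4, 0)
  clear (2,1): R2 −= (3)R1 → (0, 0, 1, 2)
pivot(2,2)=1: scale R2 → (0, 0, 1, 2)
  clear (0,2): R0 −= (4)R2 → (1, 0, 0, 2)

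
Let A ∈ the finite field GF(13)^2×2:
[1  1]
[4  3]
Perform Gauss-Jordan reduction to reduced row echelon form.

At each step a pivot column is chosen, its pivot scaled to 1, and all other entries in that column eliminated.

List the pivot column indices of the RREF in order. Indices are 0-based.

step 1: normalize row 0 (÷1) = (1, 1)
  row 1: subtract 4×row0 = (0, 12)
step 2: normalize row 1 (÷12) = (0, 1)
  row 0: subtract 1×row1 = (1, 0)

pivot columns: 0, 1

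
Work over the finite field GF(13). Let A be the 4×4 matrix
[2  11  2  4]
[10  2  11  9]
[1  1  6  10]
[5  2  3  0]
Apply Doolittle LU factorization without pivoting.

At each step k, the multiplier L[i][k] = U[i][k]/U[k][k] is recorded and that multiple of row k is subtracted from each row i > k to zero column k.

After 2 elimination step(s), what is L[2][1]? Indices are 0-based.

L[2][1] = 11

[col 0] pivot 2
  R1 -= 5*R0 → (0, 12, 1, 2)  (L[1][0] := 5)
  R2 -= 7*R0 → (0, 2, 5, 8)  (L[2][0] := 7)
  R3 -= 9*R0 → (0, 7, 11, 3)  (L[3][0] := 9)
[col 1] pivot 12
  R2 -= 11*R1 → (0, 0, 7, 12)  (L[2][1] := 11)
  R3 -= 6*R1 → (0, 0, 5, 4)  (L[3][1] := 6)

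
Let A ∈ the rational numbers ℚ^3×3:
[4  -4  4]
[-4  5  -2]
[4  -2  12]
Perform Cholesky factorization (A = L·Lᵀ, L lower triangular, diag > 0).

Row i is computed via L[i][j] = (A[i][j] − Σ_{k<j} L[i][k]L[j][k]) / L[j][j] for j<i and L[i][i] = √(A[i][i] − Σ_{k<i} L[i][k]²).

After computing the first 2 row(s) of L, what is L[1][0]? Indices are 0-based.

Step 1: L[0][0] = √(4) = 2.
  L[1][0] = (-4) / L[0][0] = -2.
Step 2: L[1][1] = √(1) = 1.

L[1][0] = -2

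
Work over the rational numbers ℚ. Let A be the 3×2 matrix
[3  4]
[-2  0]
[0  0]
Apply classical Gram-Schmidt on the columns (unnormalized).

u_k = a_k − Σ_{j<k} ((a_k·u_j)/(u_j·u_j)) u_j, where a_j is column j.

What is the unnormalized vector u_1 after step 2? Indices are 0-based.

Step 1: u_0 = a_0 = (3, -2, 0).
Step 2: u_1 = a_1 − (12/13)·u_0 = (16/13, 24/13, 0).

u_1 = (16/13, 24/13, 0)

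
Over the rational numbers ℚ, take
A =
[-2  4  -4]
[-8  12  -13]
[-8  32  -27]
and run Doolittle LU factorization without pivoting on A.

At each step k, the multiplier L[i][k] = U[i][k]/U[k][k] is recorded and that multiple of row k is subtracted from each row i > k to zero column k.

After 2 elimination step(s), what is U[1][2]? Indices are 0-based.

Step 1: pivot at (0,0) is -2.
  row1 ← row1 − (4)·row0  ⇒  L[1][0]=4, U row1=(0, -4, 3)
  row2 ← row2 − (4)·row0  ⇒  L[2][0]=4, U row2=(0, 16, -11)
Step 2: pivot at (1,1) is -4.
  row2 ← row2 − (-4)·row1  ⇒  L[2][1]=-4, U row2=(0, 0, 1)

U[1][2] = 3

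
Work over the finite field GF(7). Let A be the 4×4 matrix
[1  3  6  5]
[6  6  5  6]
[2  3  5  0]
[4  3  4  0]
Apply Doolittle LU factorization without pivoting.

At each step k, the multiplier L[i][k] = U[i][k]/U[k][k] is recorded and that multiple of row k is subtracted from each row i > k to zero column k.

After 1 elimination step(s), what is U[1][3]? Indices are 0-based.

Step 1: pivot at (0,0) is 1.
  row1 ← row1 − (6)·row0  ⇒  L[1][0]=6, U row1=(0, 2, 4, 4)
  row2 ← row2 − (2)·row0  ⇒  L[2][0]=2, U row2=(0, 4, 0, 4)
  row3 ← row3 − (4)·row0  ⇒  L[3][0]=4, U row3=(0, 5, 1, 1)

U[1][3] = 4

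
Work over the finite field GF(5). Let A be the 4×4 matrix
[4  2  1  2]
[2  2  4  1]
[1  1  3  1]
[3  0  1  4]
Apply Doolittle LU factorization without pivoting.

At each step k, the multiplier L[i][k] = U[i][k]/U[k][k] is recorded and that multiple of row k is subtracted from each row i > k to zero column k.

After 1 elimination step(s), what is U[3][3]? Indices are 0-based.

[col 0] pivot 4
  R1 -= 3*R0 → (0, 1, 1, 0)  (L[1][0] := 3)
  R2 -= 4*R0 → (0, 3, 4, 3)  (L[2][0] := 4)
  R3 -= 2*R0 → (0, 1, 4, 0)  (L[3][0] := 2)

U[3][3] = 0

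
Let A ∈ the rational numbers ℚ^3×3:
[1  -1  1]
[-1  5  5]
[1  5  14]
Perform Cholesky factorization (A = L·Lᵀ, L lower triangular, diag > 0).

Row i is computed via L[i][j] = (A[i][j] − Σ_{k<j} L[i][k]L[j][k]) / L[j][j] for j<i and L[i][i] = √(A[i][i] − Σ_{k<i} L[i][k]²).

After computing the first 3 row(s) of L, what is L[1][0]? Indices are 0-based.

L[1][0] = -1

Step 1: L[0][0] = √(1) = 1.
  L[1][0] = (-1) / L[0][0] = -1.
Step 2: L[1][1] = √(4) = 2.
  L[2][0] = (1) / L[0][0] = 1.
  L[2][1] = (6) / L[1][1] = 3.
Step 3: L[2][2] = √(4) = 2.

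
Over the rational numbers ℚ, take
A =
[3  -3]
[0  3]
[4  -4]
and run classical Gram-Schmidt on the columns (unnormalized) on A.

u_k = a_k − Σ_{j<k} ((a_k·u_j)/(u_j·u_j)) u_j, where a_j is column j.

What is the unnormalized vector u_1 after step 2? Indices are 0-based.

u_1 = (0, 3, 0)

Step 1: u_0 = a_0 = (3, 0, 4).
Step 2: u_1 = a_1 − (-1)·u_0 = (0, 3, 0).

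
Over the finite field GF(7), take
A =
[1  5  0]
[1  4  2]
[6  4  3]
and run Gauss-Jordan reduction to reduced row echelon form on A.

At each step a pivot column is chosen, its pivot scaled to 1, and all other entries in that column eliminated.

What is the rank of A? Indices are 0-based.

rank = 2

step 1: normalize row 0 (÷1) = (1, 5, 0)
  row 1: subtract 1×row0 = (0, 6, 2)
  row 2: subtract 6×row0 = (0, 2, 3)
step 2: normalize row 1 (÷6) = (0, 1, 5)
  row 0: subtract 5×row1 = (1, 0, 3)
  row 2: subtract 2×row1 = (0, 0, 0)
skip col 2 (zero from row 2)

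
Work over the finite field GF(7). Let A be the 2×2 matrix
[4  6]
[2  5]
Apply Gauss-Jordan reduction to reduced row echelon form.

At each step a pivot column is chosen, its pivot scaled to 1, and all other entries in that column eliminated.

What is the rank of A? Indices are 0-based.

rank = 2

step 1: normalize row 0 (÷4) = (1, 5)
  row 1: subtract 2×row0 = (0, 2)
step 2: normalize row 1 (÷2) = (0, 1)
  row 0: subtract 5×row1 = (1, 0)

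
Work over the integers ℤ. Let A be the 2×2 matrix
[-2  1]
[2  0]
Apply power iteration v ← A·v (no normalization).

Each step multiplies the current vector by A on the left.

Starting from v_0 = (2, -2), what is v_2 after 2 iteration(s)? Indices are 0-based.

v_0 = (2, -2).
v_1 = A·v_0 = (-6, 4).
v_2 = A·v_1 = (16, -12).

v_2 = (16, -12)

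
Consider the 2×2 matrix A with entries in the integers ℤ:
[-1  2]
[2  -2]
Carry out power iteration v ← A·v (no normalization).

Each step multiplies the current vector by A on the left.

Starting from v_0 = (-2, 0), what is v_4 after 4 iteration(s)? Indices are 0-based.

v_0 = (-2, 0).
v_1 = A·v_0 = (2, -4).
v_2 = A·v_1 = (-10, 12).
v_3 = A·v_2 = (34, -44).
v_4 = A·v_3 = (-122, 156).

v_4 = (-122, 156)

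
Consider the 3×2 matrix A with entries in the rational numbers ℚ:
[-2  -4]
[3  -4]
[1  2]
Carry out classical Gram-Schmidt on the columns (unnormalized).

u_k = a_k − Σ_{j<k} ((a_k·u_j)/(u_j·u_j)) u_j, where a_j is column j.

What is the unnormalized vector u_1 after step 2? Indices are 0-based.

u_1 = (-30/7, -25/7, 15/7)

Step 1: u_0 = a_0 = (-2, 3, 1).
Step 2: u_1 = a_1 − (-1/7)·u_0 = (-30/7, -25/7, 15/7).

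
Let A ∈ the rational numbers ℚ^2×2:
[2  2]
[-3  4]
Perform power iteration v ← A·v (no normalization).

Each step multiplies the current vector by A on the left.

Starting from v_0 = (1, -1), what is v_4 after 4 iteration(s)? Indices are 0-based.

v_4 = (-308, -28)

v_0 = (1, -1).
v_1 = A·v_0 = (0, -7).
v_2 = A·v_1 = (-14, -28).
v_3 = A·v_2 = (-84, -70).
v_4 = A·v_3 = (-308, -28).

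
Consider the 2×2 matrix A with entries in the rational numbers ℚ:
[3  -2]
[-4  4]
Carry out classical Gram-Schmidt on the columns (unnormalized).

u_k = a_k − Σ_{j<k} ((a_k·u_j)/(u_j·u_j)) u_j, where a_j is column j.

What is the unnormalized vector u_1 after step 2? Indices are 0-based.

Step 1: u_0 = a_0 = (3, -4).
Step 2: u_1 = a_1 − (-22/25)·u_0 = (16/25, 12/25).

u_1 = (16/25, 12/25)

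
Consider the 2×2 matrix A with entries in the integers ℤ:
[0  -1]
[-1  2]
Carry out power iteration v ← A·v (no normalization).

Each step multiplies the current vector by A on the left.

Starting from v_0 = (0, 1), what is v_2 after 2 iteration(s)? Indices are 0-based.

v_2 = (-2, 5)

v_0 = (0, 1).
v_1 = A·v_0 = (-1, 2).
v_2 = A·v_1 = (-2, 5).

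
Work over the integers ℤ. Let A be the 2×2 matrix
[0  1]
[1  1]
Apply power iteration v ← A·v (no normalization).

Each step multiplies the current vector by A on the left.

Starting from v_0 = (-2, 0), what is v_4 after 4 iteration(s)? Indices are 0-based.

v_0 = (-2, 0).
v_1 = A·v_0 = (0, -2).
v_2 = A·v_1 = (-2, -2).
v_3 = A·v_2 = (-2, -4).
v_4 = A·v_3 = (-4, -6).

v_4 = (-4, -6)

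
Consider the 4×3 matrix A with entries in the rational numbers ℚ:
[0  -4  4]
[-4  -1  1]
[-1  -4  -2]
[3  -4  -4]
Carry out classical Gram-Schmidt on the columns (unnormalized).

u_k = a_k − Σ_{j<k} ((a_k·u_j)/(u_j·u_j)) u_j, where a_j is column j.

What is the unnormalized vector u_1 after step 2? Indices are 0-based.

u_1 = (-4, -21/13, -54/13, -46/13)

Step 1: u_0 = a_0 = (0, -4, -1, 3).
Step 2: u_1 = a_1 − (-2/13)·u_0 = (-4, -21/13, -54/13, -46/13).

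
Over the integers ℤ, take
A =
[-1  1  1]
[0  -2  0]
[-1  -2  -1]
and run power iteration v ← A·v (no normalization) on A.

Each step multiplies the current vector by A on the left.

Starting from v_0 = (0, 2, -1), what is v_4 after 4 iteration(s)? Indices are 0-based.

v_4 = (-60, 32, 24)

v_0 = (0, 2, -1).
v_1 = A·v_0 = (1, -4, -3).
v_2 = A·v_1 = (-8, 8, 10).
v_3 = A·v_2 = (26, -16, -18).
v_4 = A·v_3 = (-60, 32, 24).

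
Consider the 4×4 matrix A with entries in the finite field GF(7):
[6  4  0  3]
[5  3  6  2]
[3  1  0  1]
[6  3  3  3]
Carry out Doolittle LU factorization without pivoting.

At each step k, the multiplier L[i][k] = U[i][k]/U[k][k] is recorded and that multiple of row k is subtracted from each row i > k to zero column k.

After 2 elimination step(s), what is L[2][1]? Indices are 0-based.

k=0: U[0][0]=6
  eliminate (1,0): mult=2, new row 1: (0, 2, 6, 3); set L[1][0]=2
  eliminate (2,0): mult=4, new row 2: (0, 6, 0, 3); set L[2][0]=4
  eliminate (3,0): mult=1, new row 3: (0, 6, 3, 0); set L[3][0]=1
k=1: U[1][1]=2
  eliminate (2,1): mult=3, new row 2: (0, 0, 3, 1); set L[2][1]=3
  eliminate (3,1): mult=3, new row 3: (0, 0, 6, 5); set L[3][1]=3

L[2][1] = 3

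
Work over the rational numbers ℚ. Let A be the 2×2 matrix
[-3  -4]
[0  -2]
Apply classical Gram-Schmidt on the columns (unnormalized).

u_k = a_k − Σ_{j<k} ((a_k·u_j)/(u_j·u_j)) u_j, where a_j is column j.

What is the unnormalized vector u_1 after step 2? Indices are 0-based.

Step 1: u_0 = a_0 = (-3, 0).
Step 2: u_1 = a_1 − (4/3)·u_0 = (0, -2).

u_1 = (0, -2)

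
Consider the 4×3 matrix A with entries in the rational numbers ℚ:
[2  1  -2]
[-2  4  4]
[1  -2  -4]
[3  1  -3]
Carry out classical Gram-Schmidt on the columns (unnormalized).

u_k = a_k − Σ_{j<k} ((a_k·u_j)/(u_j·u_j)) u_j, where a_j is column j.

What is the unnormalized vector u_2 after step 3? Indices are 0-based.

u_2 = (-7/53, -42/53, -85/53, 5/53)

Step 1: u_0 = a_0 = (2, -2, 1, 3).
Step 2: u_1 = a_1 − (-5/18)·u_0 = (14/9, 31/9, -31/18, 11/6).
Step 3: u_2 = a_2 − (-25/18)·u_0 − (31/53)·u_1 = (-7/53, -42/53, -85/53, 5/53).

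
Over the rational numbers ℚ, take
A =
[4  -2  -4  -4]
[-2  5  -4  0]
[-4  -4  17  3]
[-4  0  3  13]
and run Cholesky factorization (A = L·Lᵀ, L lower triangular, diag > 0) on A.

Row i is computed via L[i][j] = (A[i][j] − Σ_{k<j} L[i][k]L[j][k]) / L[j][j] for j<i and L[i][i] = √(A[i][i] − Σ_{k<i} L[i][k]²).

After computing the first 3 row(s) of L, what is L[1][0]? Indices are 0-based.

L[1][0] = -1

Step 1: L[0][0] = √(4) = 2.
  L[1][0] = (-2) / L[0][0] = -1.
Step 2: L[1][1] = √(4) = 2.
  L[2][0] = (-4) / L[0][0] = -2.
  L[2][1] = (-6) / L[1][1] = -3.
Step 3: L[2][2] = √(4) = 2.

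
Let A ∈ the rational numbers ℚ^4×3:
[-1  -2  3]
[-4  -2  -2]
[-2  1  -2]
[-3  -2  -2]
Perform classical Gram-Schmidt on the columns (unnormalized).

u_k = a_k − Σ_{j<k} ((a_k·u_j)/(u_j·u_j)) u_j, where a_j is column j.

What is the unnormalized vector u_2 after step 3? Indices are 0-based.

Step 1: u_0 = a_0 = (-1, -4, -2, -3).
Step 2: u_1 = a_1 − (7/15)·u_0 = (-23/15, -2/15, 29/15, -3/5).
Step 3: u_2 = a_2 − (1/2)·u_0 − (-105/97)·u_1 = (357/194, -14/97, 106/97, -223/194).

u_2 = (357/194, -14/97, 106/97, -223/194)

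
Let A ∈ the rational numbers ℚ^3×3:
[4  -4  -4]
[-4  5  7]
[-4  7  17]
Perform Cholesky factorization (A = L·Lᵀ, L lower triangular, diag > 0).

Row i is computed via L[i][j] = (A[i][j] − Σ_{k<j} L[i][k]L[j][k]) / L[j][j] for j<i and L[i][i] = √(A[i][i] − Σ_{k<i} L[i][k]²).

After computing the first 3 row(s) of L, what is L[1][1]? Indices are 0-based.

L[1][1] = 1

Step 1: L[0][0] = √(4) = 2.
  L[1][0] = (-4) / L[0][0] = -2.
Step 2: L[1][1] = √(1) = 1.
  L[2][0] = (-4) / L[0][0] = -2.
  L[2][1] = (3) / L[1][1] = 3.
Step 3: L[2][2] = √(4) = 2.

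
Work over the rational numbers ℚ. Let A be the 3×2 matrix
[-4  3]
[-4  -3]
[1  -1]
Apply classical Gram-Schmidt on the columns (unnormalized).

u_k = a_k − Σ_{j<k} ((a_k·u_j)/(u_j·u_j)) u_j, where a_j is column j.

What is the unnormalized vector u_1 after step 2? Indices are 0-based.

u_1 = (95/33, -103/33, -32/33)

Step 1: u_0 = a_0 = (-4, -4, 1).
Step 2: u_1 = a_1 − (-1/33)·u_0 = (95/33, -103/33, -32/33).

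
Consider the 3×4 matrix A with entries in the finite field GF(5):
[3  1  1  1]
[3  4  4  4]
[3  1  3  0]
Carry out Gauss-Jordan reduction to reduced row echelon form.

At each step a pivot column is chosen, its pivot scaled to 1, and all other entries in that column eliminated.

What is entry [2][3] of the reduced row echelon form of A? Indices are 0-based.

pivot(0,0)=3: scale R0 → (1, 2, 2, 2)
  clear (1,0): R1 −= (3)R0 → (0, 3, 3, 3)
  clear (2,0): R2 −= (3)R0 → (0, 0, 2, 4)
pivot(1,1)=3: scale R1 → (0, 1, 1, 1)
  clear (0,1): R0 −= (2)R1 → (1, 0, 0, 0)
pivot(2,2)=2: scale R2 → (0, 0, 1, 2)
  clear (1,2): R1 −= (1)R2 → (0, 1, 0, 4)

M[2][3] = 2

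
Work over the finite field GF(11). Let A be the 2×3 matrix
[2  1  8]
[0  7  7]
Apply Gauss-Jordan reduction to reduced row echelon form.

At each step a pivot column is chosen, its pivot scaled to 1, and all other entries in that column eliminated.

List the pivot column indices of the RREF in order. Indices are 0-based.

[1] R0 /= 2  ⇒  (1, 6, 4)
[2] R1 /= 7  ⇒  (0, 1, 1)
     R0 -= 6·R1  ⇒  (1, 0, 9)

pivot columns: 0, 1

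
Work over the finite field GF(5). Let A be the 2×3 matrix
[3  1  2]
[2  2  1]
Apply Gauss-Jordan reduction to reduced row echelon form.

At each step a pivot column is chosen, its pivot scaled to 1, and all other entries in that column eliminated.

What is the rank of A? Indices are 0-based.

rank = 2

[1] R0 /= 3  ⇒  (1, 2, 4)
     R1 -= 2·R0  ⇒  (0, 3, 3)
[2] R1 /= 3  ⇒  (0, 1, 1)
     R0 -= 2·R1  ⇒  (1, 0, 2)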